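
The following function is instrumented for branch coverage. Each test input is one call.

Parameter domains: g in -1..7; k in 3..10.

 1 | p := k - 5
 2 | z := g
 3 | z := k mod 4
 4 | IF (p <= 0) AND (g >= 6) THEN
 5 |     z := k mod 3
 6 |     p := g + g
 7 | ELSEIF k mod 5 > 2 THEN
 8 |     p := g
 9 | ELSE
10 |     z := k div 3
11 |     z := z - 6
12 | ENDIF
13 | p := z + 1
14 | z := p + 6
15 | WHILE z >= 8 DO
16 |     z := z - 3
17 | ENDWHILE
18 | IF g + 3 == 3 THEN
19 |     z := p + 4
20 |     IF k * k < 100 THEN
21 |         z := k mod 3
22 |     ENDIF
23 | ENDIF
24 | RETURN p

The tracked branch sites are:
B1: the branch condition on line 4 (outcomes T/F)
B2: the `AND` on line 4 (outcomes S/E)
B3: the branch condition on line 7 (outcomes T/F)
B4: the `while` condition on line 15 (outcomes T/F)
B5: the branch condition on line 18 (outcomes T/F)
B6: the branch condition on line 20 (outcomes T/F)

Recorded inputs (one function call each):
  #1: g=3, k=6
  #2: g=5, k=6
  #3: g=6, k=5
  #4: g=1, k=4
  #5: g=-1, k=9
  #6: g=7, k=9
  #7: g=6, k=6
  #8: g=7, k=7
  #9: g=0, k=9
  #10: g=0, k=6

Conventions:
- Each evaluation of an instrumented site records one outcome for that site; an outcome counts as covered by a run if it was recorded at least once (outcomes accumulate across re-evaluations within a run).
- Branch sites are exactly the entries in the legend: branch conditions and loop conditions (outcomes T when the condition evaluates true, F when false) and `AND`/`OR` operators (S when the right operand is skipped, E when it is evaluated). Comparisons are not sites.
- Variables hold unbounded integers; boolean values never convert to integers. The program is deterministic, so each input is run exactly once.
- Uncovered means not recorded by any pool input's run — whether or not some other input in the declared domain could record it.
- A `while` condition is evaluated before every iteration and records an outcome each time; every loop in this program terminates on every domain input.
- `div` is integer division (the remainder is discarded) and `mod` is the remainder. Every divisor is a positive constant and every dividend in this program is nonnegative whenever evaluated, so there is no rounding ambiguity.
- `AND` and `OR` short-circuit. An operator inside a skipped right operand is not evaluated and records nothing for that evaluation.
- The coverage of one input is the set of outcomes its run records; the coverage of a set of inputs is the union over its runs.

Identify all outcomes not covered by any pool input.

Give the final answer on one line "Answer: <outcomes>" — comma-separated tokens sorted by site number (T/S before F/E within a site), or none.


input #1, g=3, k=6: events B2->S, B1->F, B3->F, B4->F, B5->F; outcomes B1=F, B2=S, B3=F, B4=F, B5=F
input #2, g=5, k=6: events B2->S, B1->F, B3->F, B4->F, B5->F; outcomes B1=F, B2=S, B3=F, B4=F, B5=F
input #3, g=6, k=5: events B2->E, B1->T, B4->T, B4->F, B5->F; outcomes B1=T, B2=E, B4=T, B4=F, B5=F
input #4, g=1, k=4: events B2->E, B1->F, B3->T, B4->F, B5->F; outcomes B1=F, B2=E, B3=T, B4=F, B5=F
input #5, g=-1, k=9: events B2->S, B1->F, B3->T, B4->T, B4->F, B5->F; outcomes B1=F, B2=S, B3=T, B4=T, B4=F, B5=F
input #6, g=7, k=9: events B2->S, B1->F, B3->T, B4->T, B4->F, B5->F; outcomes B1=F, B2=S, B3=T, B4=T, B4=F, B5=F
input #7, g=6, k=6: events B2->S, B1->F, B3->F, B4->F, B5->F; outcomes B1=F, B2=S, B3=F, B4=F, B5=F
input #8, g=7, k=7: events B2->S, B1->F, B3->F, B4->F, B5->F; outcomes B1=F, B2=S, B3=F, B4=F, B5=F
input #9, g=0, k=9: events B2->S, B1->F, B3->T, B4->T, B4->F, B5->T, B6->T; outcomes B1=F, B2=S, B3=T, B4=T, B4=F, B5=T, B6=T
input #10, g=0, k=6: events B2->S, B1->F, B3->F, B4->F, B5->T, B6->T; outcomes B1=F, B2=S, B3=F, B4=F, B5=T, B6=T
union over the pool: B1=T, B1=F, B2=S, B2=E, B3=T, B3=F, B4=T, B4=F, B5=T, B5=F, B6=T
uncovered (1 of 12): B6=F
Answer: B6=F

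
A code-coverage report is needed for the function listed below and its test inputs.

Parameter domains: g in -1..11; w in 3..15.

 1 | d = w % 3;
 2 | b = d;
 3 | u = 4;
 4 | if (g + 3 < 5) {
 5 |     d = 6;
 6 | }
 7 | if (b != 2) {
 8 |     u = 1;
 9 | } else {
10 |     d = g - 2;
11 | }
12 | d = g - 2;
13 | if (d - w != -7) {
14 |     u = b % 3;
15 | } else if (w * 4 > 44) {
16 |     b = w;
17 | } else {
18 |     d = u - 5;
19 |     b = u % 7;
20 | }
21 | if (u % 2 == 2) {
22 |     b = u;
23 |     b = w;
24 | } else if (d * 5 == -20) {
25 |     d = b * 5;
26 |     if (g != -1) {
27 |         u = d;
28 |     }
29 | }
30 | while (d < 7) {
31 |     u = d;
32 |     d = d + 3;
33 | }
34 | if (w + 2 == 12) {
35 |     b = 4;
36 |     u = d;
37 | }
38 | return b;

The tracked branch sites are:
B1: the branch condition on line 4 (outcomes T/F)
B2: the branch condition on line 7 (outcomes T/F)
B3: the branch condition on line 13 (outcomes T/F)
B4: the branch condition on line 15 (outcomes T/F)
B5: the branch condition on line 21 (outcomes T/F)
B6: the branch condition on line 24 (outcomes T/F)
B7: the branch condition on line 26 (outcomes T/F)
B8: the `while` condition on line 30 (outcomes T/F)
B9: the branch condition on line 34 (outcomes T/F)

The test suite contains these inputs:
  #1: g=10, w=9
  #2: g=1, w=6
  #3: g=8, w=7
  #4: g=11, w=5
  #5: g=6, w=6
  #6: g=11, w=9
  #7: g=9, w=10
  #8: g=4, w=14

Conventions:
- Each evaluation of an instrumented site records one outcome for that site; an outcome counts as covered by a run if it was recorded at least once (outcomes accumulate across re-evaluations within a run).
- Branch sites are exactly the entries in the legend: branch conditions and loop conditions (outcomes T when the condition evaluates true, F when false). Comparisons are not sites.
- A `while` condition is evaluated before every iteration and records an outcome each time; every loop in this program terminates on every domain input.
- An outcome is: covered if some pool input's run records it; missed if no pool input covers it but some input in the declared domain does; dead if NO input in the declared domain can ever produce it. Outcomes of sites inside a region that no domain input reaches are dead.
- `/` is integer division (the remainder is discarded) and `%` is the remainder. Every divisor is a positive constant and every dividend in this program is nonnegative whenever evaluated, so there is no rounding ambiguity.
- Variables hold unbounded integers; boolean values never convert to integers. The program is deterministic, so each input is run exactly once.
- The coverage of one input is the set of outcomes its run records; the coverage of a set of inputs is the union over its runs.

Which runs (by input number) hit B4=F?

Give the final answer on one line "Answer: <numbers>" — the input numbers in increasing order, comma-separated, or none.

input #1 (g=10, w=9): never hits B4=F
input #2 (g=1, w=6): hits B4=F
input #3 (g=8, w=7): never hits B4=F
input #4 (g=11, w=5): never hits B4=F
input #5 (g=6, w=6): never hits B4=F
input #6 (g=11, w=9): never hits B4=F
input #7 (g=9, w=10): never hits B4=F
input #8 (g=4, w=14): never hits B4=F

Answer: 2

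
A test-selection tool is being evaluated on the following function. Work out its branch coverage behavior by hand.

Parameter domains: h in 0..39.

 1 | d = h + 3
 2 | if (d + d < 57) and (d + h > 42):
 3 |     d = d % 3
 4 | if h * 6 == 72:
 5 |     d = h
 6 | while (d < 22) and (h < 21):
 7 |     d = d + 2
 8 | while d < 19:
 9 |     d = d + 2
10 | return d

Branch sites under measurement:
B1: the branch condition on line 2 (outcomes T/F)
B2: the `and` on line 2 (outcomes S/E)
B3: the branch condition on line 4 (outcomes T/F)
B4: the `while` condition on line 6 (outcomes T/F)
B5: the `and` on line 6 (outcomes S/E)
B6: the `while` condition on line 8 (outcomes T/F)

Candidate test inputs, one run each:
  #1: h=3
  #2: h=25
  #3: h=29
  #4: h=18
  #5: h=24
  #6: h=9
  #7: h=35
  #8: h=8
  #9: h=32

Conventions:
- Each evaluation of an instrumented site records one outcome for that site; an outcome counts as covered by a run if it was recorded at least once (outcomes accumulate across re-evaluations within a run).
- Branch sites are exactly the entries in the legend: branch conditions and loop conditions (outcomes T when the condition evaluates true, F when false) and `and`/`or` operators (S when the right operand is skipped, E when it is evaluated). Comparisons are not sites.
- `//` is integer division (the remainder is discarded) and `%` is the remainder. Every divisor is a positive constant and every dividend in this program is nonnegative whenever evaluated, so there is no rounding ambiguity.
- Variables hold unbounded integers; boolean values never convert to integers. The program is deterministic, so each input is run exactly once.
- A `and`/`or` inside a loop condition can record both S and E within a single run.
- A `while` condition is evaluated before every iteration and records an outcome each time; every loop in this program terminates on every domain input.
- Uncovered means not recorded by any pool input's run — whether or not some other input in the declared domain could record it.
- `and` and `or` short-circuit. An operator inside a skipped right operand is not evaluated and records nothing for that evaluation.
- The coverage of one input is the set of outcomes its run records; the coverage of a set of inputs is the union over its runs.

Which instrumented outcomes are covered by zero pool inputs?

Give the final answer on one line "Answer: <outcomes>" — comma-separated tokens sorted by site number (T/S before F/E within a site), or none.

test 1 (h=3) fires B2->E, B1->F, B3->F, B5->E, B4->T, B5->E, B4->T, B5->E, B4->T, B5->E, B4->T, B5->E, B4->T, B5->E, ...; hits B1=F, B2=E, B3=F, B4=T, B4=F, B5=S, B5=E, B6=F
test 2 (h=25) fires B2->E, B1->T, B3->F, B5->E, B4->F, B6->T, B6->T, B6->T, B6->T, B6->T, B6->T, B6->T, B6->T, B6->T, ...; hits B1=T, B2=E, B3=F, B4=F, B5=E, B6=T, B6=F
test 3 (h=29) fires B2->S, B1->F, B3->F, B5->S, B4->F, B6->F; hits B1=F, B2=S, B3=F, B4=F, B5=S, B6=F
test 4 (h=18) fires B2->E, B1->F, B3->F, B5->E, B4->T, B5->S, B4->F, B6->F; hits B1=F, B2=E, B3=F, B4=T, B4=F, B5=S, B5=E, B6=F
test 5 (h=24) fires B2->E, B1->T, B3->F, B5->E, B4->F, B6->T, B6->T, B6->T, B6->T, B6->T, B6->T, B6->T, B6->T, B6->T, ...; hits B1=T, B2=E, B3=F, B4=F, B5=E, B6=T, B6=F
test 6 (h=9) fires B2->E, B1->F, B3->F, B5->E, B4->T, B5->E, B4->T, B5->E, B4->T, B5->E, B4->T, B5->E, B4->T, B5->S, ...; hits B1=F, B2=E, B3=F, B4=T, B4=F, B5=S, B5=E, B6=F
test 7 (h=35) fires B2->S, B1->F, B3->F, B5->S, B4->F, B6->F; hits B1=F, B2=S, B3=F, B4=F, B5=S, B6=F
test 8 (h=8) fires B2->E, B1->F, B3->F, B5->E, B4->T, B5->E, B4->T, B5->E, B4->T, B5->E, B4->T, B5->E, B4->T, B5->E, ...; hits B1=F, B2=E, B3=F, B4=T, B4=F, B5=S, B5=E, B6=F
test 9 (h=32) fires B2->S, B1->F, B3->F, B5->S, B4->F, B6->F; hits B1=F, B2=S, B3=F, B4=F, B5=S, B6=F
union over the pool: B1=T, B1=F, B2=S, B2=E, B3=F, B4=T, B4=F, B5=S, B5=E, B6=T, B6=F
uncovered (1 of 12): B3=T

Answer: B3=T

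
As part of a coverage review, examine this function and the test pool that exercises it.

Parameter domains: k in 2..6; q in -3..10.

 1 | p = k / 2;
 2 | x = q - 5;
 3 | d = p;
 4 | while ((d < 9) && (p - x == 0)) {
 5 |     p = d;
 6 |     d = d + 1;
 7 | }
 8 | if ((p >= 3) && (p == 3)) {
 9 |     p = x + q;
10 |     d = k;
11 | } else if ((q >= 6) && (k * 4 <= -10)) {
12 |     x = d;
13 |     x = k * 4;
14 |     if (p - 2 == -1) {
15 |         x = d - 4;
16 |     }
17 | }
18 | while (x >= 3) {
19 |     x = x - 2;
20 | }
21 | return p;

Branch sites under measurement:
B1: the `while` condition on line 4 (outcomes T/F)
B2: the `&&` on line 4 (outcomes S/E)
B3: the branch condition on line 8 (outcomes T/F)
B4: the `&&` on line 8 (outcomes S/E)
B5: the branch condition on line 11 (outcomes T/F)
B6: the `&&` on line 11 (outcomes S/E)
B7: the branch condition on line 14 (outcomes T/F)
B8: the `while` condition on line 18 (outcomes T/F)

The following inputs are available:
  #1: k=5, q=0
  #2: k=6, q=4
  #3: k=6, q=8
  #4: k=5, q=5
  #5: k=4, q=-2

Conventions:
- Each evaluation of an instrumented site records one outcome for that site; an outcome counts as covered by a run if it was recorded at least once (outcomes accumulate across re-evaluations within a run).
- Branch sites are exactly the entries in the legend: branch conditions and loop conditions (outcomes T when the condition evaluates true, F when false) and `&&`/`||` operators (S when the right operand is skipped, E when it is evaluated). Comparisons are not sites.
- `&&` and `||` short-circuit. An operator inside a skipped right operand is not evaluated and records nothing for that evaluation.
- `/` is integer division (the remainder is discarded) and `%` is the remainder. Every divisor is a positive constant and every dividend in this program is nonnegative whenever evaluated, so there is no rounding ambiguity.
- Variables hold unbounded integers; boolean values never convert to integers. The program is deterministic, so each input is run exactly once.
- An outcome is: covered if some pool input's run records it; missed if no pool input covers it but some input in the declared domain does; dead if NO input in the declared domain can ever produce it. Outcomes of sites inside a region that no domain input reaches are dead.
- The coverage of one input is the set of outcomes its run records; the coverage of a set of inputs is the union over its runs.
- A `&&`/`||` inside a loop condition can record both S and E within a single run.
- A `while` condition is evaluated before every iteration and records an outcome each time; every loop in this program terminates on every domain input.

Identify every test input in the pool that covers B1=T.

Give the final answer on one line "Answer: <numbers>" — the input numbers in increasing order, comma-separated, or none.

input #1 (k=5, q=0): does not produce B1=T
input #2 (k=6, q=4): does not produce B1=T
input #3 (k=6, q=8): produces B1=T
input #4 (k=5, q=5): does not produce B1=T
input #5 (k=4, q=-2): does not produce B1=T

Answer: 3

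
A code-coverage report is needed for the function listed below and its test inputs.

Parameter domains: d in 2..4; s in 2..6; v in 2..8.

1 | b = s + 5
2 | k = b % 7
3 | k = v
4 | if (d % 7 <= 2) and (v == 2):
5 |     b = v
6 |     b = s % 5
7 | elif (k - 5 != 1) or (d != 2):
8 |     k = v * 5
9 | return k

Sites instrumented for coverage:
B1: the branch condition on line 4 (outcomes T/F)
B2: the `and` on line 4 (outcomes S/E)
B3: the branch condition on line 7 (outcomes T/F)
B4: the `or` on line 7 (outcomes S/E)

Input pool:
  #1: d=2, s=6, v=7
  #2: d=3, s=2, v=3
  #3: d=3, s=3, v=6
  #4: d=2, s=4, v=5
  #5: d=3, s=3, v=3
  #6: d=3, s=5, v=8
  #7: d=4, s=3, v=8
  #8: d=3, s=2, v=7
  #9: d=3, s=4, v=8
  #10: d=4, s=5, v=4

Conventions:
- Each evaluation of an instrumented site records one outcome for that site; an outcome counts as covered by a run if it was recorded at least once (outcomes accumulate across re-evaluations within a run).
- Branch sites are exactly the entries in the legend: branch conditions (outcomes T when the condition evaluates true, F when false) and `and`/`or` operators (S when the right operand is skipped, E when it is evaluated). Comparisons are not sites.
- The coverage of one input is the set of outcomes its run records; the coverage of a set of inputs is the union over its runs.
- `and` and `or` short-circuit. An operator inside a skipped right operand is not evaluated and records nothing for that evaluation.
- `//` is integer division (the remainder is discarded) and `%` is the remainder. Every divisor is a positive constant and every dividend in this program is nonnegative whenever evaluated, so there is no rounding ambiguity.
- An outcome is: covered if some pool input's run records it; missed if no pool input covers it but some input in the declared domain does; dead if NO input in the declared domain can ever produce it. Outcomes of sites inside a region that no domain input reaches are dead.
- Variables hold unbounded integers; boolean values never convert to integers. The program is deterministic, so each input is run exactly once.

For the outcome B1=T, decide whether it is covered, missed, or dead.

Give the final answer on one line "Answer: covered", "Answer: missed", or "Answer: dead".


no pool input records B1=T
but domain input (d=2, s=2, v=2) does record it -> reachable, so missed
Answer: missed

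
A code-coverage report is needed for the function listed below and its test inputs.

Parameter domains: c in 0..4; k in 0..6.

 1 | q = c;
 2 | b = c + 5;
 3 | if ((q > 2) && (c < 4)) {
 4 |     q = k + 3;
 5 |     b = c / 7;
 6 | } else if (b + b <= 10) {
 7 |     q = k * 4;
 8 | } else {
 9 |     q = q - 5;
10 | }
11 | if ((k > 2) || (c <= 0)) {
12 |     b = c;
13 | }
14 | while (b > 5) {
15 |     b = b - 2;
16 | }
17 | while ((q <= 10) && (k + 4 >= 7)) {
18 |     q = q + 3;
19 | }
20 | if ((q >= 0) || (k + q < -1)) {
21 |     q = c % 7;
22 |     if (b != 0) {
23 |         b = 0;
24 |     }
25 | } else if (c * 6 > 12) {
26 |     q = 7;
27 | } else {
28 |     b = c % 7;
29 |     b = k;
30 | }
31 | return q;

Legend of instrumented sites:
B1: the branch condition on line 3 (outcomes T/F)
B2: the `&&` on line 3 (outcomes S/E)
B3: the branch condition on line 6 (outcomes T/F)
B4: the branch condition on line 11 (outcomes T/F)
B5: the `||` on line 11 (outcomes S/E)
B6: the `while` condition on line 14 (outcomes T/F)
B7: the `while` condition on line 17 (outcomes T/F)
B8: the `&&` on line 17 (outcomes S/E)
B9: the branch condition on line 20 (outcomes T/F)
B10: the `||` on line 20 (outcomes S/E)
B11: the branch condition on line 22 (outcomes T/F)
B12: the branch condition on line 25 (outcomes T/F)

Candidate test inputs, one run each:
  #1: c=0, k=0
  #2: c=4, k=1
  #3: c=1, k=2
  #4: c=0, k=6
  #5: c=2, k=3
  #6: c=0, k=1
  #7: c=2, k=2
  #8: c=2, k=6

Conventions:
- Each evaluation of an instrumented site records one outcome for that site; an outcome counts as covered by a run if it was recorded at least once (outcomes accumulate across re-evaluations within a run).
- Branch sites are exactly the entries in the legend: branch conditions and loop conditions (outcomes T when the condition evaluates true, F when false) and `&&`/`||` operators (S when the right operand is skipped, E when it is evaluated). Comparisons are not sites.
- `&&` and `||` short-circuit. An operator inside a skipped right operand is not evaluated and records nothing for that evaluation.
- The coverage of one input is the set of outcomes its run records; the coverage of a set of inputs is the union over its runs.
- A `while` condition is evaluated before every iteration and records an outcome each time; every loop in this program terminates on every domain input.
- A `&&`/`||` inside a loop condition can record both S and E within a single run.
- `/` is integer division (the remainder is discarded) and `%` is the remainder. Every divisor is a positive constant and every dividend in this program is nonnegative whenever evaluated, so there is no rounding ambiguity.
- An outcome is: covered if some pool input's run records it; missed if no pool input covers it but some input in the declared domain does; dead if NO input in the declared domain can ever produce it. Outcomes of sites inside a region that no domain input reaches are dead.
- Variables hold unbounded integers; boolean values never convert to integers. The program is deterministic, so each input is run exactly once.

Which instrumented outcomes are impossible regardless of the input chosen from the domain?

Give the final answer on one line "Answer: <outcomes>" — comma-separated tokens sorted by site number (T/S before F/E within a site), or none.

running all 35 domain inputs and tallying outcomes:
  reachable outcomes have witnesses, e.g. B1=T (e.g. c=3, k=0), B1=F (e.g. c=0, k=0), B2=S (e.g. c=0, k=0), B2=E (e.g. c=3, k=0)

Answer: none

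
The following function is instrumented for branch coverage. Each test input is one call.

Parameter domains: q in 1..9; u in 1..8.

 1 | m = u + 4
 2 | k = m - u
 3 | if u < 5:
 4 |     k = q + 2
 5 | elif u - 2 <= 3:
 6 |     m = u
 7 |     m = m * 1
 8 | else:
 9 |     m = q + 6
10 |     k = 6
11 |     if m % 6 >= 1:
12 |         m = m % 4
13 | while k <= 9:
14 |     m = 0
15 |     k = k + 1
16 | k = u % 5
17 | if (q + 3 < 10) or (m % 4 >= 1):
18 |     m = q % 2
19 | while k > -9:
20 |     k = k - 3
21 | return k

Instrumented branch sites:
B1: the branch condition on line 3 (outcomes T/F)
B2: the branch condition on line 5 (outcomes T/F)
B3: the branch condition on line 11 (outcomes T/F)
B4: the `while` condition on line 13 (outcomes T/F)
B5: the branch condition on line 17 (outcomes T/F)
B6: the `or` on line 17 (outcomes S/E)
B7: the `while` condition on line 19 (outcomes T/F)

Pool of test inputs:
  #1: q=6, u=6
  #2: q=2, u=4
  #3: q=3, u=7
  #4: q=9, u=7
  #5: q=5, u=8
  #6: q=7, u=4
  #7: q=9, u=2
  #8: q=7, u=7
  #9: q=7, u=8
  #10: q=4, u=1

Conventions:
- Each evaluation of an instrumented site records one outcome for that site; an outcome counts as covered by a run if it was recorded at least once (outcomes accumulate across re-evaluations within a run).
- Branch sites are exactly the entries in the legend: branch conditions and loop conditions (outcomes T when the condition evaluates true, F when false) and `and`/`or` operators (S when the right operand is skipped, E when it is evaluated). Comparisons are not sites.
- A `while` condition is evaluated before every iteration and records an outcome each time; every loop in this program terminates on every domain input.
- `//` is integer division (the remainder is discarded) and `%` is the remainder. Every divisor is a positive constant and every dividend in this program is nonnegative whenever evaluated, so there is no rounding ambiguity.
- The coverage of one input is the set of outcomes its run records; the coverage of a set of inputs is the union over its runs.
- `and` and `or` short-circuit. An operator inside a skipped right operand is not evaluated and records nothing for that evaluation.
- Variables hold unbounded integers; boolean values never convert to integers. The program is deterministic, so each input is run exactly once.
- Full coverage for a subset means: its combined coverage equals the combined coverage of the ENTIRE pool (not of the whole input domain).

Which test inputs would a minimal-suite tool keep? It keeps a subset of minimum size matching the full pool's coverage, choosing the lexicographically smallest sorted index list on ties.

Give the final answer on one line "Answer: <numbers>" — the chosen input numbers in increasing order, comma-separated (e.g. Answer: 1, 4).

#1 (q=6, u=6) -> covered: B1=F, B2=F, B3=F, B4=T, B4=F, B5=T, B6=S, B7=T, B7=F
#2 (q=2, u=4) -> covered: B1=T, B4=T, B4=F, B5=T, B6=S, B7=T, B7=F
#3 (q=3, u=7) -> covered: B1=F, B2=F, B3=T, B4=T, B4=F, B5=T, B6=S, B7=T, B7=F
#4 (q=9, u=7) -> covered: B1=F, B2=F, B3=T, B4=T, B4=F, B5=F, B6=E, B7=T, B7=F
#5 (q=5, u=8) -> covered: B1=F, B2=F, B3=T, B4=T, B4=F, B5=T, B6=S, B7=T, B7=F
#6 (q=7, u=4) -> covered: B1=T, B4=T, B4=F, B5=F, B6=E, B7=T, B7=F
#7 (q=9, u=2) -> covered: B1=T, B4=F, B5=T, B6=E, B7=T, B7=F
#8 (q=7, u=7) -> covered: B1=F, B2=F, B3=T, B4=T, B4=F, B5=F, B6=E, B7=T, B7=F
#9 (q=7, u=8) -> covered: B1=F, B2=F, B3=T, B4=T, B4=F, B5=F, B6=E, B7=T, B7=F
#10 (q=4, u=1) -> covered: B1=T, B4=T, B4=F, B5=T, B6=S, B7=T, B7=F
together the pool reaches 13 outcomes: B1=T, B1=F, B2=F, B3=T, B3=F, B4=T, B4=F, B5=T, B5=F, B6=S, B6=E, B7=T, B7=F
no size-1 subset reaches all 13 outcomes (best union: 9/13)
no size-2 subset reaches all 13 outcomes (best union: 12/13)
the canonical winner is {1, 2, 4}: size 3, full 13-outcome coverage, earliest index list among size-3 covers

Answer: 1, 2, 4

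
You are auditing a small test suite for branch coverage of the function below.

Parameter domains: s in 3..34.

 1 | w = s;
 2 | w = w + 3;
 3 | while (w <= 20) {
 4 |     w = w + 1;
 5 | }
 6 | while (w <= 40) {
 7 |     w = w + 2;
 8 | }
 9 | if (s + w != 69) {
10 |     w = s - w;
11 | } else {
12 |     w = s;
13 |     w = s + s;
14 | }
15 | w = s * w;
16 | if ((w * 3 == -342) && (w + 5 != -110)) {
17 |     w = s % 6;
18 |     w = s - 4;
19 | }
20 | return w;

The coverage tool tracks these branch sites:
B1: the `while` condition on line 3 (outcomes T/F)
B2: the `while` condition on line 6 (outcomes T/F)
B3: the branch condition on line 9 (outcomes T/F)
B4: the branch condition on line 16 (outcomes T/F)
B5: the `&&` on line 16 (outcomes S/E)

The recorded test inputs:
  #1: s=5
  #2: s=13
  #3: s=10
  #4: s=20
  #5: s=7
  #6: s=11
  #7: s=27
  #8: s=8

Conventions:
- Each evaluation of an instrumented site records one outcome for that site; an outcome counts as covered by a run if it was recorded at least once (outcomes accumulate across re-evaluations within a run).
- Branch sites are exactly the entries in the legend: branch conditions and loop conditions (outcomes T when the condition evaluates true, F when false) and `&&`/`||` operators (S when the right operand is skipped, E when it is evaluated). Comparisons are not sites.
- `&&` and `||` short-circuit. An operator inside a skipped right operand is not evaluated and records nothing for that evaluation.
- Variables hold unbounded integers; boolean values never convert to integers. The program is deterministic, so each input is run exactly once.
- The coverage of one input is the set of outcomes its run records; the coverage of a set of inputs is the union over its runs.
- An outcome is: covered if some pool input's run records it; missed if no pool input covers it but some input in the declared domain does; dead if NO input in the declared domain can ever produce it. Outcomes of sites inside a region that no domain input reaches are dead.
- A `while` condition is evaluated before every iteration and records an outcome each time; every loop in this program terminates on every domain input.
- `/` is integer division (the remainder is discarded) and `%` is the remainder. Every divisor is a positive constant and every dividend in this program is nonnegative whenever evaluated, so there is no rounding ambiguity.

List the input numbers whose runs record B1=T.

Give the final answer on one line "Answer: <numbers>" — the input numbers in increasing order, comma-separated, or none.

input #1 (s=5): produces B1=T
input #2 (s=13): produces B1=T
input #3 (s=10): produces B1=T
input #4 (s=20): does not produce B1=T
input #5 (s=7): produces B1=T
input #6 (s=11): produces B1=T
input #7 (s=27): does not produce B1=T
input #8 (s=8): produces B1=T

Answer: 1, 2, 3, 5, 6, 8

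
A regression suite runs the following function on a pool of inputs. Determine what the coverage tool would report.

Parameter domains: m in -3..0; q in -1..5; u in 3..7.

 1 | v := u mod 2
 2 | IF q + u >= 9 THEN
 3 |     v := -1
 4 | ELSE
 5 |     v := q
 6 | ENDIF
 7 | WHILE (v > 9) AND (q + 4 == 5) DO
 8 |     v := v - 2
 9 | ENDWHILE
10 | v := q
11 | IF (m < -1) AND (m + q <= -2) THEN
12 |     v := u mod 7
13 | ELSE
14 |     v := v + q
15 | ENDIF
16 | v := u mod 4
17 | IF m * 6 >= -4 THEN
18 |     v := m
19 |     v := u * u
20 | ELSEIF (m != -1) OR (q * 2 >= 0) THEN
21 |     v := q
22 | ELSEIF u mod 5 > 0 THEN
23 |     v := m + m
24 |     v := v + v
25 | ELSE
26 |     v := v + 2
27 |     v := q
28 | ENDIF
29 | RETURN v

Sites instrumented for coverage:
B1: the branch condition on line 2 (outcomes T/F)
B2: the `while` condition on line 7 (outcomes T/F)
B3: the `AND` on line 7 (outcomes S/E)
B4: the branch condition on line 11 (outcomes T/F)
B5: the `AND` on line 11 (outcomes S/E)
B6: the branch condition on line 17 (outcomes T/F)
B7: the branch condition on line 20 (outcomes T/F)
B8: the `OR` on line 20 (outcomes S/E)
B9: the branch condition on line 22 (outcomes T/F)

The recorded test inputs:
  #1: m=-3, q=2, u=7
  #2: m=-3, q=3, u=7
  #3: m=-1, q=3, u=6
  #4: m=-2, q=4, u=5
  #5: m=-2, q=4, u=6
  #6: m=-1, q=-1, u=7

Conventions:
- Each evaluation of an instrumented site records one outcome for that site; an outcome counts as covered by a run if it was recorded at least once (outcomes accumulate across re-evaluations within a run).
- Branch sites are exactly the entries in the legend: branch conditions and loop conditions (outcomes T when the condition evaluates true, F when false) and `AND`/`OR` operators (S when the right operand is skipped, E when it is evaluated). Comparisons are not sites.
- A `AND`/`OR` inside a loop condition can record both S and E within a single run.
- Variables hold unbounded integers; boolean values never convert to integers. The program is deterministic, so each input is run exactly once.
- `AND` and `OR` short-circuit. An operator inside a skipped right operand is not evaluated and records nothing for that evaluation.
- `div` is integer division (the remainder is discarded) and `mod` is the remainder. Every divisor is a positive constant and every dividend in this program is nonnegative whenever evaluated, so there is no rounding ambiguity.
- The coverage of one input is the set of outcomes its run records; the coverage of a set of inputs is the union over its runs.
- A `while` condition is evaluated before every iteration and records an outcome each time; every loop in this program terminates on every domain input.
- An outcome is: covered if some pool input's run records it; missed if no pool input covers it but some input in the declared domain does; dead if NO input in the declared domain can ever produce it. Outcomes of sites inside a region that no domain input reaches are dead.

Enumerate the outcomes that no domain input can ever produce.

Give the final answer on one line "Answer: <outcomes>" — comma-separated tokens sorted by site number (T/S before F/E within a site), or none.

checking every outcome against all 140 domain inputs:
  B2=T: no domain input ever produces it -> dead
  B3=E: no domain input ever produces it -> dead
  reachable outcomes have witnesses, e.g. B1=T (e.g. m=-3, q=2, u=7), B1=F (e.g. m=-3, q=-1, u=3), B2=F (e.g. m=-3, q=-1, u=3), B3=S (e.g. m=-3, q=-1, u=3)

Answer: B2=T, B3=E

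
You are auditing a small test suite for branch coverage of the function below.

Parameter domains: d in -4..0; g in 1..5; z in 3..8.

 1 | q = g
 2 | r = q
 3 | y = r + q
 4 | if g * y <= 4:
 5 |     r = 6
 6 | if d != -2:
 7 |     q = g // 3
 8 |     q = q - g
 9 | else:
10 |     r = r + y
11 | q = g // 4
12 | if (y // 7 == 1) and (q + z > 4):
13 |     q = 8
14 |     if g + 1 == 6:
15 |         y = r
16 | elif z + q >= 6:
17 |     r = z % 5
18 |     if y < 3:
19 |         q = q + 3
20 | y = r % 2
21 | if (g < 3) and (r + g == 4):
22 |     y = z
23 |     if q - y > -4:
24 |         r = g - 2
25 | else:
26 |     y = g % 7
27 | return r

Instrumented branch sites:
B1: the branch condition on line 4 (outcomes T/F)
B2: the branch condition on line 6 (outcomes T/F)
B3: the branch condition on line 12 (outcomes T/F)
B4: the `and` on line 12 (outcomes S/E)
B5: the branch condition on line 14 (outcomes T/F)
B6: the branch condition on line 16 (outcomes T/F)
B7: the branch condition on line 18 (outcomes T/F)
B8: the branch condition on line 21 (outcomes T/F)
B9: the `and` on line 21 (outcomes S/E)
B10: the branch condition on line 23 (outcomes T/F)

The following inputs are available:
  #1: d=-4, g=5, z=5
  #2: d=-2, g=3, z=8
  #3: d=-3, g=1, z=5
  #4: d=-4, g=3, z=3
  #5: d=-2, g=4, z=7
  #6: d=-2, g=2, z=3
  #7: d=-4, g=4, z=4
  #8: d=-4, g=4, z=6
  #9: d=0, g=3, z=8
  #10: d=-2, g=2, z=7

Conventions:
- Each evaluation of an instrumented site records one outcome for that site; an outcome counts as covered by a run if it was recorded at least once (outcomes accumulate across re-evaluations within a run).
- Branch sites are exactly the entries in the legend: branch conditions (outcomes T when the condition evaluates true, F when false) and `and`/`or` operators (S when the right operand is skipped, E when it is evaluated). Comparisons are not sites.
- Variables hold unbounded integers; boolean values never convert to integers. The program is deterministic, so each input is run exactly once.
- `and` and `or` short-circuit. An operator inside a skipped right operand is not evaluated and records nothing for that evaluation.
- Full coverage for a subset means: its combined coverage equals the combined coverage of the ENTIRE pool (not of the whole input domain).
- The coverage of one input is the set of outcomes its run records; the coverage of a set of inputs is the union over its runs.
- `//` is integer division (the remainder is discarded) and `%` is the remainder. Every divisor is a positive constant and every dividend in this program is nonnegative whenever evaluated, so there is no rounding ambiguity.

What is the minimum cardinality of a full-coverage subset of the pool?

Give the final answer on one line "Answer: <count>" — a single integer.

test 1 (d=-4, g=5, z=5) fires B1->F, B2->T, B4->E, B3->T, B5->T, B9->S, B8->F; hits B1=F, B2=T, B3=T, B4=E, B5=T, B8=F, B9=S
test 2 (d=-2, g=3, z=8) fires B1->F, B2->F, B4->S, B3->F, B6->T, B7->F, B9->S, B8->F; hits B1=F, B2=F, B3=F, B4=S, B6=T, B7=F, B8=F, B9=S
test 3 (d=-3, g=1, z=5) fires B1->T, B2->T, B4->S, B3->F, B6->F, B9->E, B8->F; hits B1=T, B2=T, B3=F, B4=S, B6=F, B8=F, B9=E
test 4 (d=-4, g=3, z=3) fires B1->F, B2->T, B4->S, B3->F, B6->F, B9->S, B8->F; hits B1=F, B2=T, B3=F, B4=S, B6=F, B8=F, B9=S
test 5 (d=-2, g=4, z=7) fires B1->F, B2->F, B4->E, B3->T, B5->F, B9->S, B8->F; hits B1=F, B2=F, B3=T, B4=E, B5=F, B8=F, B9=S
test 6 (d=-2, g=2, z=3) fires B1->F, B2->F, B4->S, B3->F, B6->F, B9->E, B8->F; hits B1=F, B2=F, B3=F, B4=S, B6=F, B8=F, B9=E
test 7 (d=-4, g=4, z=4) fires B1->F, B2->T, B4->E, B3->T, B5->F, B9->S, B8->F; hits B1=F, B2=T, B3=T, B4=E, B5=F, B8=F, B9=S
test 8 (d=-4, g=4, z=6) fires B1->F, B2->T, B4->E, B3->T, B5->F, B9->S, B8->F; hits B1=F, B2=T, B3=T, B4=E, B5=F, B8=F, B9=S
test 9 (d=0, g=3, z=8) fires B1->F, B2->T, B4->S, B3->F, B6->T, B7->F, B9->S, B8->F; hits B1=F, B2=T, B3=F, B4=S, B6=T, B7=F, B8=F, B9=S
test 10 (d=-2, g=2, z=7) fires B1->F, B2->F, B4->S, B3->F, B6->T, B7->F, B9->E, B8->T, B10->F; hits B1=F, B2=F, B3=F, B4=S, B6=T, B7=F, B8=T, B9=E, B10=F
together the pool reaches 18 outcomes: B1=T, B1=F, B2=T, B2=F, B3=T, B3=F, B4=S, B4=E, B5=T, B5=F, B6=T, B6=F, B7=F, B8=T, B8=F, B9=S, B9=E, B10=F
every size-1 subset falls short of the 18 outcomes (best: 9/18)
every size-2 subset falls short of the 18 outcomes (best: 15/18)
every size-3 subset falls short of the 18 outcomes (best: 17/18)
inputs {1, 3, 5, 10} (size 4) cover everything; no size-4 subset with a lexicographically smaller index list covers all 18

Answer: 4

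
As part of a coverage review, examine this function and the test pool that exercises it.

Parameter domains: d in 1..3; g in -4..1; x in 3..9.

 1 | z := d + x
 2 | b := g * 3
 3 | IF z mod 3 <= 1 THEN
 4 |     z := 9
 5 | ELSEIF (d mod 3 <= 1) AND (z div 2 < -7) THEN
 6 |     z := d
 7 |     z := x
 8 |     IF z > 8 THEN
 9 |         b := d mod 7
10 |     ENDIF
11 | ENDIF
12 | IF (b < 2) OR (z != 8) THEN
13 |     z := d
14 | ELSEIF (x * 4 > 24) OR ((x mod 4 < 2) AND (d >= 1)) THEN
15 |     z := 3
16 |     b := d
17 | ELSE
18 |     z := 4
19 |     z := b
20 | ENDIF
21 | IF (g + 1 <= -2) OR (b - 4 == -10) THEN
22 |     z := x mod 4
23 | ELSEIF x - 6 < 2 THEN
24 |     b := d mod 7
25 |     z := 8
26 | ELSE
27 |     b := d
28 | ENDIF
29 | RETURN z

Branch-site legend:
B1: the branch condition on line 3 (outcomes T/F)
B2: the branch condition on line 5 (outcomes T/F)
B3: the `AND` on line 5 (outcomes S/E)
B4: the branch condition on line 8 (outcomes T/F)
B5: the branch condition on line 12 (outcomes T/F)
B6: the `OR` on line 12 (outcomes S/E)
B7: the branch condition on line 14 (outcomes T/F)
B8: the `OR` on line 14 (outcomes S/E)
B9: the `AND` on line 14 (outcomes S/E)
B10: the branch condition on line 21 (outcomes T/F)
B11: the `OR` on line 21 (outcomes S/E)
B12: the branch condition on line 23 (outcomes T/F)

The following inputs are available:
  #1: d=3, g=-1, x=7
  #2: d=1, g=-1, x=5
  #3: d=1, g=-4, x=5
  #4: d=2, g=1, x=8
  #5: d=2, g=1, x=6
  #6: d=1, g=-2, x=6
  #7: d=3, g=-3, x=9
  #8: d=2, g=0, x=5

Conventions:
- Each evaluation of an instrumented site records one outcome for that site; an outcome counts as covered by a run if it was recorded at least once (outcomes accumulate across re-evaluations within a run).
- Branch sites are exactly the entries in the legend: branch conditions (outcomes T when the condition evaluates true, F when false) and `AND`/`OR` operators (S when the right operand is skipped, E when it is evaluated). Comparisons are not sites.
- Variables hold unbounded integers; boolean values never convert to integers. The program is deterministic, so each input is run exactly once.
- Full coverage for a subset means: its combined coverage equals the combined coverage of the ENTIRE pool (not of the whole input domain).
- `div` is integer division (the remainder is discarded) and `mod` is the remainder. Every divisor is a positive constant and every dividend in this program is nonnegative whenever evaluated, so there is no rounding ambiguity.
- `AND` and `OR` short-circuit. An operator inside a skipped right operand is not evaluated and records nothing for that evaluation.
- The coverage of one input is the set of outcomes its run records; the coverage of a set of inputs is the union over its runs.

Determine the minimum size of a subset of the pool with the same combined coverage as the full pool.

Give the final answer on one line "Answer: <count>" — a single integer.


input #1, d=3, g=-1, x=7: outcomes B1=T, B5=T, B6=S, B10=F, B11=E, B12=T
input #2, d=1, g=-1, x=5: outcomes B1=T, B5=T, B6=S, B10=F, B11=E, B12=T
input #3, d=1, g=-4, x=5: outcomes B1=T, B5=T, B6=S, B10=T, B11=S
input #4, d=2, g=1, x=8: outcomes B1=T, B5=T, B6=E, B10=F, B11=E, B12=F
input #5, d=2, g=1, x=6: outcomes B1=F, B2=F, B3=S, B5=F, B6=E, B7=F, B8=E, B9=S, B10=F, B11=E, B12=T
input #6, d=1, g=-2, x=6: outcomes B1=T, B5=T, B6=S, B10=T, B11=E
input #7, d=3, g=-3, x=9: outcomes B1=T, B5=T, B6=S, B10=T, B11=S
input #8, d=2, g=0, x=5: outcomes B1=T, B5=T, B6=S, B10=F, B11=E, B12=T
together the pool reaches 17 outcomes: B1=T, B1=F, B2=F, B3=S, B5=T, B5=F, B6=S, B6=E, B7=F, B8=E, B9=S, B10=T, B10=F, B11=S, B11=E, B12=T, B12=F
checked all size-1 subsets: none covers 17 outcomes (max 11/17)
checked all size-2 subsets: none covers 17 outcomes (max 16/17)
the canonical winner is {3, 4, 5}: size 3, full 17-outcome coverage, earliest index list among size-3 covers
Answer: 3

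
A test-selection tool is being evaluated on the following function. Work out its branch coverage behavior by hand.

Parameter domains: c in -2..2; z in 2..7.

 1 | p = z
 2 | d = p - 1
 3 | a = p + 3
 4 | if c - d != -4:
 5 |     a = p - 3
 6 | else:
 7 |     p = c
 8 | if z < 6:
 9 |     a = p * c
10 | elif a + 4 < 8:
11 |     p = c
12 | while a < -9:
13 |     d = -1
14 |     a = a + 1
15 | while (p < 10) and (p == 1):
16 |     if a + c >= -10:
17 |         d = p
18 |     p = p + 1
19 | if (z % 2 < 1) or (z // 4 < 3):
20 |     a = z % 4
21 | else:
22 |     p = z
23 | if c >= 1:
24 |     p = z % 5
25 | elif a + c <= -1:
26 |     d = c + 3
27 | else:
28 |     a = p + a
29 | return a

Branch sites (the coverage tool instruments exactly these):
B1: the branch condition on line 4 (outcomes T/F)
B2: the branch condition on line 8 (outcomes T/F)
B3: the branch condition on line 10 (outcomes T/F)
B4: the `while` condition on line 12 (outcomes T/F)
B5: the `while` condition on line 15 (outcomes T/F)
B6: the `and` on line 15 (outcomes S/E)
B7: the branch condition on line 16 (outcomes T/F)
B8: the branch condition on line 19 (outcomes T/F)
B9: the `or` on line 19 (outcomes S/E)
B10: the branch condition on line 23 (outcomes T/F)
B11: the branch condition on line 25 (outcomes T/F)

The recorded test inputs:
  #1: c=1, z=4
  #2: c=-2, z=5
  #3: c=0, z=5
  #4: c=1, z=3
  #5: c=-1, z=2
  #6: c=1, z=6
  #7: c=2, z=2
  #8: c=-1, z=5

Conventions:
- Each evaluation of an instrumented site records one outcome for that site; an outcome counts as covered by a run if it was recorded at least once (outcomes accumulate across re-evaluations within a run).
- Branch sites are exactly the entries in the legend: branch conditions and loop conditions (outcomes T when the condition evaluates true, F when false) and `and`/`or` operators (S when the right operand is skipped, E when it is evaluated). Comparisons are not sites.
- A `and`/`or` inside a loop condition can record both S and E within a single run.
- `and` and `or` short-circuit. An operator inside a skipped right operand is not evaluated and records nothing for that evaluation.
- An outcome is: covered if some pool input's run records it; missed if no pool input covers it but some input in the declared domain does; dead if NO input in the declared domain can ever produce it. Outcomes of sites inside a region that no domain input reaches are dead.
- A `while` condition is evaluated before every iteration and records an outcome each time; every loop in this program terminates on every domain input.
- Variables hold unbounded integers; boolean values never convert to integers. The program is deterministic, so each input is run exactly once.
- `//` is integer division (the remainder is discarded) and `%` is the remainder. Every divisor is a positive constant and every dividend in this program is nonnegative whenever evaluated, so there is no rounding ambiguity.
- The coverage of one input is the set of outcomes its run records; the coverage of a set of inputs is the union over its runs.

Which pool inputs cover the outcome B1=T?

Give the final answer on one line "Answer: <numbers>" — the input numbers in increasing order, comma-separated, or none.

input #1 (c=1, z=4): produces B1=T
input #2 (c=-2, z=5): produces B1=T
input #3 (c=0, z=5): does not produce B1=T
input #4 (c=1, z=3): produces B1=T
input #5 (c=-1, z=2): produces B1=T
input #6 (c=1, z=6): does not produce B1=T
input #7 (c=2, z=2): produces B1=T
input #8 (c=-1, z=5): produces B1=T

Answer: 1, 2, 4, 5, 7, 8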